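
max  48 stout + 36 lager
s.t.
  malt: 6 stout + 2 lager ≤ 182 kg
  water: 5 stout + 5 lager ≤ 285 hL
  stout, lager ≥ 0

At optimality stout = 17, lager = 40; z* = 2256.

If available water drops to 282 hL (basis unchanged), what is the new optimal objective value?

Check each constraint at x*: malt 182/182 (tight); water 285/285 (tight).
Dual feasibility on the basic columns requires 6·y_malt + 5·y_water = 48, 2·y_malt + 5·y_water = 36.
Solving: y_malt = 3, y_water = 6.
Δz = y_water·Δb = 6 × (-3) = -18, so new z* = 2256 − 18 = 2238.

2238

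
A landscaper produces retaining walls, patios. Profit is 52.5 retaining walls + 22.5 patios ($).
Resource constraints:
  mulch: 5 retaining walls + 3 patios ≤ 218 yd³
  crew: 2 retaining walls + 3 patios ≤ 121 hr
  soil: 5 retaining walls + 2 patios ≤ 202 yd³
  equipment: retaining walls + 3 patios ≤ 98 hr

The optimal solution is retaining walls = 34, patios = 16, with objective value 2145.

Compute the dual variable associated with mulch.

At the optimum: mulch uses 218 of 218 (binding); crew uses 116 of 121 (slack = 5); soil uses 202 of 202 (binding); equipment uses 82 of 98 (slack = 16).
Since crew, equipment are not tight, their duals are 0.
From A_Bᵀ y = c: 5·y_mulch + 5·y_soil = 52.5; 3·y_mulch + 2·y_soil = 22.5.
Solving: y_mulch = 1.5, y_soil = 9.
Shadow price of mulch = 1.5.

1.5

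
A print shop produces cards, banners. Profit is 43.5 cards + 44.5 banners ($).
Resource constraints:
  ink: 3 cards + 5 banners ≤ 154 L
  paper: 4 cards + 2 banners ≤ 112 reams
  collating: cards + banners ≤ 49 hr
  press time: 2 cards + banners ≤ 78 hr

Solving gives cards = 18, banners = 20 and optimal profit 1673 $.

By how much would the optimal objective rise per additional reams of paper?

6

Check each constraint at x*: ink 154/154 (tight); paper 112/112 (tight); collating 38/49 (slack 11); press time 56/78 (slack 22).
Slack constraints have shadow price 0 (complementary slackness).
Dual feasibility on the basic columns requires 3·y_ink + 4·y_paper = 43.5, 5·y_ink + 2·y_paper = 44.5.
Solving: y_ink = 6.5, y_paper = 6.
Shadow price of paper = 6.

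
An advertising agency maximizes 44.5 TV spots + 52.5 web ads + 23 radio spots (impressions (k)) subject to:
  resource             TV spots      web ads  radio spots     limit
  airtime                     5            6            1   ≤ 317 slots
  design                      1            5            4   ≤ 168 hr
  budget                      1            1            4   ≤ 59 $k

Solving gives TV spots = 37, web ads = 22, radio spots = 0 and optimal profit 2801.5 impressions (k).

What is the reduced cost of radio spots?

At the optimum: airtime uses 317 of 317 (binding); design uses 147 of 168 (slack = 21); budget uses 59 of 59 (binding).
By complementary slackness, y = 0 for the non-binding constraint.
The binding rows give the dual system: 5·y_airtime + 1·y_budget = 44.5 and 6·y_airtime + 1·y_budget = 52.5.
Solving: y_airtime = 8, y_budget = 4.5.
Reduced cost of radio spots: c₃ − yᵀa₃ = 23 − (8·1 + 4.5·4) = 23 − 26 = -3.

-3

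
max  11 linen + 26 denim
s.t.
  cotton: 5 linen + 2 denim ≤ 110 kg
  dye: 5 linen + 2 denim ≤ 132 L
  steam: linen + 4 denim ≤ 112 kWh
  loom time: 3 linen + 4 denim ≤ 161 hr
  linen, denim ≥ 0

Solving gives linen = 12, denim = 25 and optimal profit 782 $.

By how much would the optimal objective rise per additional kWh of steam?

6

Check each constraint at x*: cotton 110/110 (tight); dye 110/132 (slack 22); steam 112/112 (tight); loom time 136/161 (slack 25).
Slack constraints have shadow price 0 (complementary slackness).
From A_Bᵀ y = c: 5·y_cotton + 1·y_steam = 11; 2·y_cotton + 4·y_steam = 26.
→ y_cotton = 1 and y_steam = 6.
Shadow price of steam = 6.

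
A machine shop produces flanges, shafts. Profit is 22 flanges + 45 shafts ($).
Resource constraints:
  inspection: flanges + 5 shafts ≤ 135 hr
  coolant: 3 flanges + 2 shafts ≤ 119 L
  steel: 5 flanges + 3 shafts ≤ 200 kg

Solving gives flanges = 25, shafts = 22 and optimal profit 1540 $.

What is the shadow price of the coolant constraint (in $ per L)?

5

At the optimum: inspection uses 135 of 135 (binding); coolant uses 119 of 119 (binding); steel uses 191 of 200 (slack = 9).
By complementary slackness, y = 0 for the non-binding constraint.
The binding rows give the dual system: 1·y_inspection + 3·y_coolant = 22 and 5·y_inspection + 2·y_coolant = 45.
This yields shadow prices y_inspection = 7, y_coolant = 5.
Shadow price of coolant = 5.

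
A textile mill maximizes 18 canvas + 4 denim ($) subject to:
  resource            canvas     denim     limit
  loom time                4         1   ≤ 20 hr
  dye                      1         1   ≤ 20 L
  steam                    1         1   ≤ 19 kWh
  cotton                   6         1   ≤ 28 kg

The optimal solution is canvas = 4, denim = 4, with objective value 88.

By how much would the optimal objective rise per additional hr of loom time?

3

Binding: loom time and cotton. Non-binding: dye (12 unused), steam (11 unused).
Since dye, steam are not tight, their duals are 0.
The binding rows give the dual system: 4·y_loom time + 6·y_cotton = 18 and 1·y_loom time + 1·y_cotton = 4.
→ y_loom time = 3 and y_cotton = 1.
Shadow price of loom time = 3.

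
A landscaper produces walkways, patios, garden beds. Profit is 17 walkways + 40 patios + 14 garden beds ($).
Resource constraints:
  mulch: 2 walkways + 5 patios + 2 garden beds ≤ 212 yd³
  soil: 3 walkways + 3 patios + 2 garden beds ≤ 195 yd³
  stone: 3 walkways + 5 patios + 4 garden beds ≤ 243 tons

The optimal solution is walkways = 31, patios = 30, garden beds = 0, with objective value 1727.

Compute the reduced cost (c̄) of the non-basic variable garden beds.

-4

Binding: mulch and stone. Non-binding: soil (12 unused).
By complementary slackness, y = 0 for the non-binding constraint.
The binding rows give the dual system: 2·y_mulch + 3·y_stone = 17 and 5·y_mulch + 5·y_stone = 40.
This yields shadow prices y_mulch = 7, y_stone = 1.
Reduced cost of garden beds: c₃ − yᵀa₃ = 14 − (7·2 + 1·4) = 14 − 18 = -4.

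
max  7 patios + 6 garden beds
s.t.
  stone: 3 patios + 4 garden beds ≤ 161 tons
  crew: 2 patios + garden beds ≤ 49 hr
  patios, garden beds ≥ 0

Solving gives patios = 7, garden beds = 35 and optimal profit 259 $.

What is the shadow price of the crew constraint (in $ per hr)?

Both stone and crew are binding at x*.
From A_Bᵀ y = c: 3·y_stone + 2·y_crew = 7; 4·y_stone + 1·y_crew = 6.
→ y_stone = 1 and y_crew = 2.
Shadow price of crew = 2.

2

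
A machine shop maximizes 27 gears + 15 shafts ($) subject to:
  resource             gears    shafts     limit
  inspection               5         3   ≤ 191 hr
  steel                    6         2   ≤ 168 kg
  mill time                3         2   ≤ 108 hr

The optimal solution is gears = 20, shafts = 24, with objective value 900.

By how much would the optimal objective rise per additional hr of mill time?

6

Check each constraint at x*: inspection 172/191 (slack 19); steel 168/168 (tight); mill time 108/108 (tight).
Slack constraints have shadow price 0 (complementary slackness).
Dual feasibility on the basic columns requires 6·y_steel + 3·y_mill time = 27, 2·y_steel + 2·y_mill time = 15.
→ y_steel = 1.5 and y_mill time = 6.
Shadow price of mill time = 6.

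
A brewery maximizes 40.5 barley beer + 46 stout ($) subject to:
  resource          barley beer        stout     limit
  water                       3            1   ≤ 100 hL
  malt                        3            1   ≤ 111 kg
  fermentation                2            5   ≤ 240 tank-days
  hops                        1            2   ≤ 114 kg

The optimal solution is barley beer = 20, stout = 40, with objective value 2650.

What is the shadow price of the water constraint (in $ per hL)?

Binding: water and fermentation. Non-binding: malt (11 unused), hops (14 unused).
Slack constraints have shadow price 0 (complementary slackness).
From A_Bᵀ y = c: 3·y_water + 2·y_fermentation = 40.5; 1·y_water + 5·y_fermentation = 46.
This yields shadow prices y_water = 8.5, y_fermentation = 7.5.
Shadow price of water = 8.5.

8.5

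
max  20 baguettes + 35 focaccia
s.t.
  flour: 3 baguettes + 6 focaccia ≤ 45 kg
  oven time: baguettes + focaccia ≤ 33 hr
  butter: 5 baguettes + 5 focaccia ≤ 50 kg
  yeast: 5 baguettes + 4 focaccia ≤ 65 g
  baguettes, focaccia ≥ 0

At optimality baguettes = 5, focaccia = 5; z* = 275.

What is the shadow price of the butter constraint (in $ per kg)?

1

Binding: flour and butter. Non-binding: oven time (23 unused), yeast (20 unused).
Slack constraints have shadow price 0 (complementary slackness).
From A_Bᵀ y = c: 3·y_flour + 5·y_butter = 20; 6·y_flour + 5·y_butter = 35.
Solving: y_flour = 5, y_butter = 1.
Shadow price of butter = 1.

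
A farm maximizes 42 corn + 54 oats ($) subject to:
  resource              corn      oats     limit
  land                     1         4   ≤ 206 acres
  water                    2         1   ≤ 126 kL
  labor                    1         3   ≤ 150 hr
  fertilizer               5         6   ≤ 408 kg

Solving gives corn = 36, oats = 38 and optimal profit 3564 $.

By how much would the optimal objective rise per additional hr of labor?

Check each constraint at x*: land 188/206 (slack 18); water 110/126 (slack 16); labor 150/150 (tight); fertilizer 408/408 (tight).
By complementary slackness, y = 0 for the non-binding constraints.
From A_Bᵀ y = c: 1·y_labor + 5·y_fertilizer = 42; 3·y_labor + 6·y_fertilizer = 54.
This yields shadow prices y_labor = 2, y_fertilizer = 8.
Shadow price of labor = 2.

2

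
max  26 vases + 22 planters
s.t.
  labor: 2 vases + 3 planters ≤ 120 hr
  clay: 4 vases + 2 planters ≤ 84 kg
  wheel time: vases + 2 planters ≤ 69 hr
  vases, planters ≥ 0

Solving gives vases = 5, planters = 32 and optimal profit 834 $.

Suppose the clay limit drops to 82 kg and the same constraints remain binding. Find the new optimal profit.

824

Binding: clay and wheel time. Non-binding: labor (14 unused).
By complementary slackness, y = 0 for the non-binding constraint.
The binding rows give the dual system: 4·y_clay + 1·y_wheel time = 26 and 2·y_clay + 2·y_wheel time = 22.
This yields shadow prices y_clay = 5, y_wheel time = 6.
Δz = y_clay·Δb = 5 × (-2) = -10, so new z* = 834 − 10 = 824.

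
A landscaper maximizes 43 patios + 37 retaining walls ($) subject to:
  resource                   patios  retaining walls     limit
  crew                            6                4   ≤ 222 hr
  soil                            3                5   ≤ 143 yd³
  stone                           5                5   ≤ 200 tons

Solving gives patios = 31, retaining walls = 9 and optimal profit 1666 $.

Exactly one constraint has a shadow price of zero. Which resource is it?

soil

crew: 222/222 (binding)
soil: 138/143 (slack 5)
stone: 200/200 (binding)
By complementary slackness, a constraint with positive slack has shadow price 0 → soil.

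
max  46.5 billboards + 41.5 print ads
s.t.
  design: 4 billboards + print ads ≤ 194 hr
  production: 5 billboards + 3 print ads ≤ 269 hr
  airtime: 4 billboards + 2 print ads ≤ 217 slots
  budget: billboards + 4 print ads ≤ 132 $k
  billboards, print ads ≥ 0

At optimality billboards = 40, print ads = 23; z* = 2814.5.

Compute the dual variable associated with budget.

4

Binding: production and budget. Non-binding: design (11 unused), airtime (11 unused).
By complementary slackness, y = 0 for the non-binding constraints.
The binding rows give the dual system: 5·y_production + 1·y_budget = 46.5 and 3·y_production + 4·y_budget = 41.5.
Solving: y_production = 8.5, y_budget = 4.
Shadow price of budget = 4.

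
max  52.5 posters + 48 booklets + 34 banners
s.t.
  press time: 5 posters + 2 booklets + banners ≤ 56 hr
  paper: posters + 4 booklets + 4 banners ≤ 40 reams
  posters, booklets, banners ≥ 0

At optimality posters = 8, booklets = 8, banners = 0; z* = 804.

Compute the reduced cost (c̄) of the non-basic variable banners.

-5

Check each constraint at x*: press time 56/56 (tight); paper 40/40 (tight).
From A_Bᵀ y = c: 5·y_press time + 1·y_paper = 52.5; 2·y_press time + 4·y_paper = 48.
This yields shadow prices y_press time = 9, y_paper = 7.5.
Reduced cost of banners: c₃ − yᵀa₃ = 34 − (9·1 + 7.5·4) = 34 − 39 = -5.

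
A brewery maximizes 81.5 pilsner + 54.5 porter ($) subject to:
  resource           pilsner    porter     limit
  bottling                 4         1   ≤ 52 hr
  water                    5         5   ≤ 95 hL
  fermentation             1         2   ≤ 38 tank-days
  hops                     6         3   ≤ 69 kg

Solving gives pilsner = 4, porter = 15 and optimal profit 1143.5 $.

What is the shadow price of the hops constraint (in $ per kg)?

At the optimum: bottling uses 31 of 52 (slack = 21); water uses 95 of 95 (binding); fermentation uses 34 of 38 (slack = 4); hops uses 69 of 69 (binding).
By complementary slackness, y = 0 for the non-binding constraints.
Dual feasibility on the basic columns requires 5·y_water + 6·y_hops = 81.5, 5·y_water + 3·y_hops = 54.5.
→ y_water = 5.5 and y_hops = 9.
Shadow price of hops = 9.

9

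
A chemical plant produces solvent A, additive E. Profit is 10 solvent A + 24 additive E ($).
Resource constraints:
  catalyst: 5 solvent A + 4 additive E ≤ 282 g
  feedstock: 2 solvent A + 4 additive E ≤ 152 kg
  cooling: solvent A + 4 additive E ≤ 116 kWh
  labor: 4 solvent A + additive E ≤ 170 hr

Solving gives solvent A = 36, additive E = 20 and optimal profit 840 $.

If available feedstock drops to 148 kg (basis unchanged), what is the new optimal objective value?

Check each constraint at x*: catalyst 260/282 (slack 22); feedstock 152/152 (tight); cooling 116/116 (tight); labor 164/170 (slack 6).
Since catalyst, labor are not tight, their duals are 0.
Dual feasibility on the basic columns requires 2·y_feedstock + 1·y_cooling = 10, 4·y_feedstock + 4·y_cooling = 24.
→ y_feedstock = 4 and y_cooling = 2.
Δz = y_feedstock·Δb = 4 × (-4) = -16, so new z* = 840 − 16 = 824.

824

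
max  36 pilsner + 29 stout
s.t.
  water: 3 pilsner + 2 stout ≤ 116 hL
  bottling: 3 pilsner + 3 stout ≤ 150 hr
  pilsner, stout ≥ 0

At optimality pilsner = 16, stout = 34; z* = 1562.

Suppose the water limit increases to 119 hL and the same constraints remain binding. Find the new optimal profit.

1583

Check each constraint at x*: water 116/116 (tight); bottling 150/150 (tight).
Dual feasibility on the basic columns requires 3·y_water + 3·y_bottling = 36, 2·y_water + 3·y_bottling = 29.
Solving: y_water = 7, y_bottling = 5.
Δz = y_water·Δb = 7 × (3) = 21, so new z* = 1562 + 21 = 1583.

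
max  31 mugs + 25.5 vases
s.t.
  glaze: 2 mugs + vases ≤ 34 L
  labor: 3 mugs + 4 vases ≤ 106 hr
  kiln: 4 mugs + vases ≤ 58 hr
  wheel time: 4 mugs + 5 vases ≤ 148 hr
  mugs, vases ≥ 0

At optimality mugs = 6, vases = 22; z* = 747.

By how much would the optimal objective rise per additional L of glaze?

9.5

At the optimum: glaze uses 34 of 34 (binding); labor uses 106 of 106 (binding); kiln uses 46 of 58 (slack = 12); wheel time uses 134 of 148 (slack = 14).
Slack constraints have shadow price 0 (complementary slackness).
The binding rows give the dual system: 2·y_glaze + 3·y_labor = 31 and 1·y_glaze + 4·y_labor = 25.5.
→ y_glaze = 9.5 and y_labor = 4.
Shadow price of glaze = 9.5.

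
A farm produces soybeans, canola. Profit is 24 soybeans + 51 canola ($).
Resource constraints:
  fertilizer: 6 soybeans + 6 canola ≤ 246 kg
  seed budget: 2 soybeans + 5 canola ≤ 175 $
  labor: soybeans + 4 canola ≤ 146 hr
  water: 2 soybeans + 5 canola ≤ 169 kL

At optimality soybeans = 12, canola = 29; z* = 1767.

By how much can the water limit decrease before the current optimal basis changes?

Binding constraints: fertilizer, water. The basis is B = [[6,6],[2,5]] with det 18.
Per unit decrease in water, x* moves by d = (0.3333, -0.3333).
The basis stays optimal until canola reaches 0; allowable decrease = 87 kL.

87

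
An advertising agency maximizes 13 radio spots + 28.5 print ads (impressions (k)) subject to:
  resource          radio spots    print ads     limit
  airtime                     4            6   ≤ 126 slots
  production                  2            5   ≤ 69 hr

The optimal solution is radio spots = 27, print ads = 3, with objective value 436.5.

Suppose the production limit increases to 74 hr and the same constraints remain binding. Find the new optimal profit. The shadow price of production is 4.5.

459

Δb = 5, so new z* = 436.5 + (4.5)·(5) = 436.5 + 22.5 = 459.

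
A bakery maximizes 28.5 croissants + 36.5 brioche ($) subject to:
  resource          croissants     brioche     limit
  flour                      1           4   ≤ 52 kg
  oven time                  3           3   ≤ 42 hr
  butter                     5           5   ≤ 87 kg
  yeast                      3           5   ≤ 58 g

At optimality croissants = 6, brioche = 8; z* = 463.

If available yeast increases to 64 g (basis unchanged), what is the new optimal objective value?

487

Check each constraint at x*: flour 38/52 (slack 14); oven time 42/42 (tight); butter 70/87 (slack 17); yeast 58/58 (tight).
By complementary slackness, y = 0 for the non-binding constraints.
The binding rows give the dual system: 3·y_oven time + 3·y_yeast = 28.5 and 3·y_oven time + 5·y_yeast = 36.5.
This yields shadow prices y_oven time = 5.5, y_yeast = 4.
Δz = y_yeast·Δb = 4 × (6) = 24, so new z* = 463 + 24 = 487.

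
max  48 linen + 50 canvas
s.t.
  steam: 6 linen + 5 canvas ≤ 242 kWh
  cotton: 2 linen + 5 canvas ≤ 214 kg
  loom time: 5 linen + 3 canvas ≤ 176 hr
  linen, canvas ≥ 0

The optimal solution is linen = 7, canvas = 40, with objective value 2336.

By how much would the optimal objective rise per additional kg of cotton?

3

Check each constraint at x*: steam 242/242 (tight); cotton 214/214 (tight); loom time 155/176 (slack 21).
Since loom time is not tight, its dual is 0.
From A_Bᵀ y = c: 6·y_steam + 2·y_cotton = 48; 5·y_steam + 5·y_cotton = 50.
→ y_steam = 7 and y_cotton = 3.
Shadow price of cotton = 3.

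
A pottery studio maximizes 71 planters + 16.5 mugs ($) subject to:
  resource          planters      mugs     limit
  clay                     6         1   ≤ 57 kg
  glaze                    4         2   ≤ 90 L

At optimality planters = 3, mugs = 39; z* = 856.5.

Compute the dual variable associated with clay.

Both clay and glaze are binding at x*.
The binding rows give the dual system: 6·y_clay + 4·y_glaze = 71 and 1·y_clay + 2·y_glaze = 16.5.
→ y_clay = 9.5 and y_glaze = 3.5.
Shadow price of clay = 9.5.

9.5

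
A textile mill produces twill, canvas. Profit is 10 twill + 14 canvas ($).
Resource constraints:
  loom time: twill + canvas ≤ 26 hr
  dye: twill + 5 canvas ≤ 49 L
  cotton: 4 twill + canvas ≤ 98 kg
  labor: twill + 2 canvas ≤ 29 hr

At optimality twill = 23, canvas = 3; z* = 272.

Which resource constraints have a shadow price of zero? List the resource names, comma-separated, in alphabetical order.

loom time: 26/26 (binding)
dye: 38/49 (slack 11)
cotton: 95/98 (slack 3)
labor: 29/29 (binding)
By complementary slackness, a constraint with positive slack has shadow price 0 → cotton, dye.

cotton, dye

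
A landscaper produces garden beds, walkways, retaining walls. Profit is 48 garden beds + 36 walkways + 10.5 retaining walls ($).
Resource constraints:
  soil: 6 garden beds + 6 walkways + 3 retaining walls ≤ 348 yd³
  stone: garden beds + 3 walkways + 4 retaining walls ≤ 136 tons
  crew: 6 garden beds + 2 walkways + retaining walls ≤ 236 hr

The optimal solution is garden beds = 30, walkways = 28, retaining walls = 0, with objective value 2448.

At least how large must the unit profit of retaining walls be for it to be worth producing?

Binding: soil and crew. Non-binding: stone (22 unused).
Slack constraints have shadow price 0 (complementary slackness).
The binding rows give the dual system: 6·y_soil + 6·y_crew = 48 and 6·y_soil + 2·y_crew = 36.
This yields shadow prices y_soil = 5, y_crew = 3.
retaining walls enters the basis when its profit ≥ yᵀa₃ = 5·3 + 3·1 = 18.

18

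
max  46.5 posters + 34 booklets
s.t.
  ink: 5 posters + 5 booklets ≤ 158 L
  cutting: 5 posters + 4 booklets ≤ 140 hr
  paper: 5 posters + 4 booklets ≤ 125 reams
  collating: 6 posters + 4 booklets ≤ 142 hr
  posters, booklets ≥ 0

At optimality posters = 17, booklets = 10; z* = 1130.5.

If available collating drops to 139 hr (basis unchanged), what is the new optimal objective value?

Binding: paper and collating. Non-binding: ink (23 unused), cutting (15 unused).
By complementary slackness, y = 0 for the non-binding constraints.
The binding rows give the dual system: 5·y_paper + 6·y_collating = 46.5 and 4·y_paper + 4·y_collating = 34.
This yields shadow prices y_paper = 4.5, y_collating = 4.
Δz = y_collating·Δb = 4 × (-3) = -12, so new z* = 1130.5 − 12 = 1118.5.

1118.5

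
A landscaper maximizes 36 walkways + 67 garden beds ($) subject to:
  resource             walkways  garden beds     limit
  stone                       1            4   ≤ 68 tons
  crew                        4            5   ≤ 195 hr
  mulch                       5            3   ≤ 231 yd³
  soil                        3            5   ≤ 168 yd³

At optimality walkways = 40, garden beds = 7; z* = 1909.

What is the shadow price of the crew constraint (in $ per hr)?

At the optimum: stone uses 68 of 68 (binding); crew uses 195 of 195 (binding); mulch uses 221 of 231 (slack = 10); soil uses 155 of 168 (slack = 13).
Slack constraints have shadow price 0 (complementary slackness).
The binding rows give the dual system: 1·y_stone + 4·y_crew = 36 and 4·y_stone + 5·y_crew = 67.
This yields shadow prices y_stone = 8, y_crew = 7.
Shadow price of crew = 7.

7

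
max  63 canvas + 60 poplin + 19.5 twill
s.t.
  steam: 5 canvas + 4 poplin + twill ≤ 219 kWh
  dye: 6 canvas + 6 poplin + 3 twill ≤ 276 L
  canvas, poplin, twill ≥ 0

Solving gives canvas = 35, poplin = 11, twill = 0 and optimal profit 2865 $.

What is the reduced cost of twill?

Check each constraint at x*: steam 219/219 (tight); dye 276/276 (tight).
Dual feasibility on the basic columns requires 5·y_steam + 6·y_dye = 63, 4·y_steam + 6·y_dye = 60.
Solving: y_steam = 3, y_dye = 8.
Reduced cost of twill: c₃ − yᵀa₃ = 19.5 − (3·1 + 8·3) = 19.5 − 27 = -7.5.

-7.5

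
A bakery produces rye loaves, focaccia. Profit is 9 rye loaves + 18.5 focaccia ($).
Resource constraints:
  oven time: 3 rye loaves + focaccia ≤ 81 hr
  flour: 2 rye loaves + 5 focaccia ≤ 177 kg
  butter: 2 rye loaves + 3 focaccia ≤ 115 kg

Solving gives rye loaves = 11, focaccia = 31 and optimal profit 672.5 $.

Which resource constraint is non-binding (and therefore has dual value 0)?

oven time: 64/81 (slack 17)
flour: 177/177 (binding)
butter: 115/115 (binding)
By complementary slackness, a constraint with positive slack has shadow price 0 → oven time.

oven time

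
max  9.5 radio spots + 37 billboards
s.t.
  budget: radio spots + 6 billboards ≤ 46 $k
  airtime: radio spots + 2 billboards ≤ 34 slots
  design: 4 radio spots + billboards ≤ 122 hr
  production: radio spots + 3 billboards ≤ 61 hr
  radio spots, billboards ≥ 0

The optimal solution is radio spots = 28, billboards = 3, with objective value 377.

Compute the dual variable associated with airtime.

Binding: budget and airtime. Non-binding: design (7 unused), production (24 unused).
Slack constraints have shadow price 0 (complementary slackness).
Dual feasibility on the basic columns requires 1·y_budget + 1·y_airtime = 9.5, 6·y_budget + 2·y_airtime = 37.
This yields shadow prices y_budget = 4.5, y_airtime = 5.
Shadow price of airtime = 5.

5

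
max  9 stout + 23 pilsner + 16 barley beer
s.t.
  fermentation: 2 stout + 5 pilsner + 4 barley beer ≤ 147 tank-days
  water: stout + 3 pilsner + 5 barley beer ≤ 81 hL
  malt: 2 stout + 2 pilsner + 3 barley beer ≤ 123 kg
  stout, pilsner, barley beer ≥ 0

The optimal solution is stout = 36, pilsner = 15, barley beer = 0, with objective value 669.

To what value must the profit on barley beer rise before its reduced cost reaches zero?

Check each constraint at x*: fermentation 147/147 (tight); water 81/81 (tight); malt 102/123 (slack 21).
By complementary slackness, y = 0 for the non-binding constraint.
Dual feasibility on the basic columns requires 2·y_fermentation + 1·y_water = 9, 5·y_fermentation + 3·y_water = 23.
→ y_fermentation = 4 and y_water = 1.
barley beer enters the basis when its profit ≥ yᵀa₃ = 4·4 + 1·5 = 21.

21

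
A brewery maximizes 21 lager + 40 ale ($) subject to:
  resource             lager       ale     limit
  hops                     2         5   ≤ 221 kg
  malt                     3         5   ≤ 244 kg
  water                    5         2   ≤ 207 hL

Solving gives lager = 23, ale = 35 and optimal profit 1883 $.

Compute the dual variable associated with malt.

5

At the optimum: hops uses 221 of 221 (binding); malt uses 244 of 244 (binding); water uses 185 of 207 (slack = 22).
Since water is not tight, its dual is 0.
Dual feasibility on the basic columns requires 2·y_hops + 3·y_malt = 21, 5·y_hops + 5·y_malt = 40.
Solving: y_hops = 3, y_malt = 5.
Shadow price of malt = 5.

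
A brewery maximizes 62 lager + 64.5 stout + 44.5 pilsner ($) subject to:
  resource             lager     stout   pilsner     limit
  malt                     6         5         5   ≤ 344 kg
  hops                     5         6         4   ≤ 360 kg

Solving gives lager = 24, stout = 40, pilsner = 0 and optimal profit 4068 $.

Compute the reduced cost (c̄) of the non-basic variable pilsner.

Both malt and hops are binding at x*.
The binding rows give the dual system: 6·y_malt + 5·y_hops = 62 and 5·y_malt + 6·y_hops = 64.5.
This yields shadow prices y_malt = 4.5, y_hops = 7.
Reduced cost of pilsner: c₃ − yᵀa₃ = 44.5 − (4.5·5 + 7·4) = 44.5 − 50.5 = -6.

-6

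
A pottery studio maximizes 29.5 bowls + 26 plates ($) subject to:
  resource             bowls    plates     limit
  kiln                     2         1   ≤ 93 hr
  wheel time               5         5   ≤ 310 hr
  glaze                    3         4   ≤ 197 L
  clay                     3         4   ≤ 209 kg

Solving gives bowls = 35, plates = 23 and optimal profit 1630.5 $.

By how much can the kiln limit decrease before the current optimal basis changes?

43.75

Binding constraints: kiln, glaze. The basis is B = [[2,1],[3,4]] with det 5.
Per unit decrease in kiln, x* moves by d = (-0.8, 0.6).
The basis stays optimal until bowls reaches 0; allowable decrease = 43.75 hr.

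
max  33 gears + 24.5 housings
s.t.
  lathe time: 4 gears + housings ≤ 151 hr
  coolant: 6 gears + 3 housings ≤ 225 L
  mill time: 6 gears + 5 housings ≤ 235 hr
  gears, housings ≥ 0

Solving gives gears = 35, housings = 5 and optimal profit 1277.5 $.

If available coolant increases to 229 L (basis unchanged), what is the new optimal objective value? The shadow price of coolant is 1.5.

1283.5

Δb = 4, so new z* = 1277.5 + (1.5)·(4) = 1277.5 + 6 = 1283.5.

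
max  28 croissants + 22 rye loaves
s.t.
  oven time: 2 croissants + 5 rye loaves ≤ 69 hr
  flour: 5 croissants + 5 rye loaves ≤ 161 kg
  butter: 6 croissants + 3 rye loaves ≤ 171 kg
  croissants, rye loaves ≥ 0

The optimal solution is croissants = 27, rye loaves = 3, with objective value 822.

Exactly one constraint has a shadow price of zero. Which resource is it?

flour

oven time: 69/69 (binding)
flour: 150/161 (slack 11)
butter: 171/171 (binding)
By complementary slackness, a constraint with positive slack has shadow price 0 → flour.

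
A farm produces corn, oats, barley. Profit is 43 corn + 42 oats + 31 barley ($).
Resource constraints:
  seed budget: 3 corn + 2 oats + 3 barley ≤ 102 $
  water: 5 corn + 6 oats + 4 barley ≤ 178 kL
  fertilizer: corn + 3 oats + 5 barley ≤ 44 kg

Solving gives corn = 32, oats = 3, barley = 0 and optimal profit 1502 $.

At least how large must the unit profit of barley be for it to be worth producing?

Binding: seed budget and water. Non-binding: fertilizer (3 unused).
Slack constraints have shadow price 0 (complementary slackness).
The binding rows give the dual system: 3·y_seed budget + 5·y_water = 43 and 2·y_seed budget + 6·y_water = 42.
This yields shadow prices y_seed budget = 6, y_water = 5.
barley enters the basis when its profit ≥ yᵀa₃ = 6·3 + 5·4 = 38.

38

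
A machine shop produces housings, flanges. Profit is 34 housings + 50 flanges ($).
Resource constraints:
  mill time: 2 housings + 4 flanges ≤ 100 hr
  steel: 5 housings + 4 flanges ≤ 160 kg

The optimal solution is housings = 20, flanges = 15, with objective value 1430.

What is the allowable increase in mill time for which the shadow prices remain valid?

Binding constraints: mill time, steel. The basis is B = [[2,4],[5,4]] with det -12.
Per unit increase in mill time, x* moves by d = (-0.3333, 0.4167).
The basis stays optimal until housings reaches 0; allowable increase = 60 hr.

60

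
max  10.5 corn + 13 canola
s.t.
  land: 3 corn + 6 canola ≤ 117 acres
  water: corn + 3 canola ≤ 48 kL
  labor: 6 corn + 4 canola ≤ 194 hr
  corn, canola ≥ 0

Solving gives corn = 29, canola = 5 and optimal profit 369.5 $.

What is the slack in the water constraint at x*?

4

water used = 1·29 + 3·5 = 44; slack = 48 − 44 = 4.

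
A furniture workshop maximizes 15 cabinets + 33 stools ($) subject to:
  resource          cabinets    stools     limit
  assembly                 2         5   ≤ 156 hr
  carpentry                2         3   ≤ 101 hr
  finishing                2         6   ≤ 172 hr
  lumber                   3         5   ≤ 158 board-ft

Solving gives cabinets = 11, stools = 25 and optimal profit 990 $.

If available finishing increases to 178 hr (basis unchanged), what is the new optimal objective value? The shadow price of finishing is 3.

Δb = 6, so new z* = 990 + (3)·(6) = 990 + 18 = 1008.

1008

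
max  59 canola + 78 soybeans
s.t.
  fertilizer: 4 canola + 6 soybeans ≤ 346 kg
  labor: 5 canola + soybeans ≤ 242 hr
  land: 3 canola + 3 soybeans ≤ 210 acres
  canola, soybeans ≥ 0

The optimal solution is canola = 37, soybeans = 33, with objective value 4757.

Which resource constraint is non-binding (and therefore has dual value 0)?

fertilizer: 346/346 (binding)
labor: 218/242 (slack 24)
land: 210/210 (binding)
By complementary slackness, a constraint with positive slack has shadow price 0 → labor.

labor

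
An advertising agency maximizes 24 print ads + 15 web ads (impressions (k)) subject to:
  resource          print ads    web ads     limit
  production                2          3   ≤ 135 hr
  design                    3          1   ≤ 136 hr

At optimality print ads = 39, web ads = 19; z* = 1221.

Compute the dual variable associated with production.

Both production and design are binding at x*.
Dual feasibility on the basic columns requires 2·y_production + 3·y_design = 24, 3·y_production + 1·y_design = 15.
→ y_production = 3 and y_design = 6.
Shadow price of production = 3.

3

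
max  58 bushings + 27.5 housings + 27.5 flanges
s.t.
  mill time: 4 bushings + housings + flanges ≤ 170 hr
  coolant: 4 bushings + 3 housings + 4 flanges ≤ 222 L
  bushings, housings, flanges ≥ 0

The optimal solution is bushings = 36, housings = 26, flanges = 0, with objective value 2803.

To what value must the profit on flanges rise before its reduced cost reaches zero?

Check each constraint at x*: mill time 170/170 (tight); coolant 222/222 (tight).
Dual feasibility on the basic columns requires 4·y_mill time + 4·y_coolant = 58, 1·y_mill time + 3·y_coolant = 27.5.
→ y_mill time = 8 and y_coolant = 6.5.
flanges enters the basis when its profit ≥ yᵀa₃ = 8·1 + 6.5·4 = 34.

34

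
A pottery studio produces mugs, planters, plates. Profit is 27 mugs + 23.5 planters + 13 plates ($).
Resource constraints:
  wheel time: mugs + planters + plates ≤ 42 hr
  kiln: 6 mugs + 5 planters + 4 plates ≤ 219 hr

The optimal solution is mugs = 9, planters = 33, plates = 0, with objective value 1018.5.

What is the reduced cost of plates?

Check each constraint at x*: wheel time 42/42 (tight); kiln 219/219 (tight).
Dual feasibility on the basic columns requires 1·y_wheel time + 6·y_kiln = 27, 1·y_wheel time + 5·y_kiln = 23.5.
Solving: y_wheel time = 6, y_kiln = 3.5.
Reduced cost of plates: c₃ − yᵀa₃ = 13 − (6·1 + 3.5·4) = 13 − 20 = -7.

-7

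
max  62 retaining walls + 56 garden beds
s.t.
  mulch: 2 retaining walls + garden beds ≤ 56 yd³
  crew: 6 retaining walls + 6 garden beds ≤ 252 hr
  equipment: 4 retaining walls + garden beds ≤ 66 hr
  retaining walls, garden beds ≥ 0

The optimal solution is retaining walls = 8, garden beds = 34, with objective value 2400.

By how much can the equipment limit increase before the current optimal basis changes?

18

Binding constraints: crew, equipment. The basis is B = [[6,6],[4,1]] with det -18.
Per unit increase in equipment, x* moves by d = (0.3333, -0.3333).
The basis stays optimal until mulch becomes binding; allowable increase = 18 hr.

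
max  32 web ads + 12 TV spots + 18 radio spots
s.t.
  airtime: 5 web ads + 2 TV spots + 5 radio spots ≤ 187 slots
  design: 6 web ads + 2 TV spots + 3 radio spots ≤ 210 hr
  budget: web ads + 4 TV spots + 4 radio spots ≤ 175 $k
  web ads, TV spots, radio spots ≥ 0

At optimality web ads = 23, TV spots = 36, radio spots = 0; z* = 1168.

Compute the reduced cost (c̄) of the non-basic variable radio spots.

-8

Binding: airtime and design. Non-binding: budget (8 unused).
Slack constraints have shadow price 0 (complementary slackness).
The binding rows give the dual system: 5·y_airtime + 6·y_design = 32 and 2·y_airtime + 2·y_design = 12.
This yields shadow prices y_airtime = 4, y_design = 2.
Reduced cost of radio spots: c₃ − yᵀa₃ = 18 − (4·5 + 2·3) = 18 − 26 = -8.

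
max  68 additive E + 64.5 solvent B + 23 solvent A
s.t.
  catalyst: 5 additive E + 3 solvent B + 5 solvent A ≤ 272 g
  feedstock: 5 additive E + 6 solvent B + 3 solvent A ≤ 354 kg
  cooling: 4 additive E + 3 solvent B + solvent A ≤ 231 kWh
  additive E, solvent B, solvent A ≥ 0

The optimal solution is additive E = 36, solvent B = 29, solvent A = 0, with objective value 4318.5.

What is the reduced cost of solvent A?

-4.5

Binding: feedstock and cooling. Non-binding: catalyst (5 unused).
By complementary slackness, y = 0 for the non-binding constraint.
Dual feasibility on the basic columns requires 5·y_feedstock + 4·y_cooling = 68, 6·y_feedstock + 3·y_cooling = 64.5.
This yields shadow prices y_feedstock = 6, y_cooling = 9.5.
Reduced cost of solvent A: c₃ − yᵀa₃ = 23 − (6·3 + 9.5·1) = 23 − 27.5 = -4.5.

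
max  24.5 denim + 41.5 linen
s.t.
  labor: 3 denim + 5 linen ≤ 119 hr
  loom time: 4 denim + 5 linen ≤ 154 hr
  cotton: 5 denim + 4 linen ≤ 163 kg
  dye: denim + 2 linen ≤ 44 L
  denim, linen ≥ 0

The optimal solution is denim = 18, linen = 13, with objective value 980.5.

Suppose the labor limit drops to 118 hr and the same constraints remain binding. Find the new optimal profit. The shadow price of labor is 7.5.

Δb = -1, so new z* = 980.5 + (7.5)·(-1) = 980.5 − 7.5 = 973.

973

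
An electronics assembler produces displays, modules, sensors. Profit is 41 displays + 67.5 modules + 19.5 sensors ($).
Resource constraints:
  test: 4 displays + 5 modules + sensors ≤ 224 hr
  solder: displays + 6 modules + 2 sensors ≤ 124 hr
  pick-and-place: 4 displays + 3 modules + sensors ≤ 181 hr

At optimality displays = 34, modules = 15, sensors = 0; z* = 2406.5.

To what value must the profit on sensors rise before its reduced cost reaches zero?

22.5

Binding: solder and pick-and-place. Non-binding: test (13 unused).
Since test is not tight, its dual is 0.
Dual feasibility on the basic columns requires 1·y_solder + 4·y_pick-and-place = 41, 6·y_solder + 3·y_pick-and-place = 67.5.
This yields shadow prices y_solder = 7, y_pick-and-place = 8.5.
sensors enters the basis when its profit ≥ yᵀa₃ = 7·2 + 8.5·1 = 22.5.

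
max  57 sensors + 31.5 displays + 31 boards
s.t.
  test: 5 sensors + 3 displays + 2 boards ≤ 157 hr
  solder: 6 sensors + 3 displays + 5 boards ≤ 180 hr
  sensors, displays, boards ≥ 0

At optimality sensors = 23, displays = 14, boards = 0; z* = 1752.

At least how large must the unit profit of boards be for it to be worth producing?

Check each constraint at x*: test 157/157 (tight); solder 180/180 (tight).
From A_Bᵀ y = c: 5·y_test + 6·y_solder = 57; 3·y_test + 3·y_solder = 31.5.
This yields shadow prices y_test = 6, y_solder = 4.5.
boards enters the basis when its profit ≥ yᵀa₃ = 6·2 + 4.5·5 = 34.5.

34.5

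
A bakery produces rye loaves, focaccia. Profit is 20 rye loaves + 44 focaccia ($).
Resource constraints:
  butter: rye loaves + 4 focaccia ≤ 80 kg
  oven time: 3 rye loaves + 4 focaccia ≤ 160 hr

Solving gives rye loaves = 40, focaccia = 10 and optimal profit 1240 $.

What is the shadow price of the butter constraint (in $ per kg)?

Both butter and oven time are binding at x*.
The binding rows give the dual system: 1·y_butter + 3·y_oven time = 20 and 4·y_butter + 4·y_oven time = 44.
→ y_butter = 6.5 and y_oven time = 4.5.
Shadow price of butter = 6.5.

6.5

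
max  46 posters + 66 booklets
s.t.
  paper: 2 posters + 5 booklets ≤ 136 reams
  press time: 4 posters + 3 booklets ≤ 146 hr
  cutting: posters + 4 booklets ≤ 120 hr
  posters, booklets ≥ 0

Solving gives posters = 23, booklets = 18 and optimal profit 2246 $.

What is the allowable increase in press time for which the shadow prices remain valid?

Binding constraints: paper, press time. The basis is B = [[2,5],[4,3]] with det -14.
Per unit increase in press time, x* moves by d = (0.3571, -0.1429).
The basis stays optimal until booklets reaches 0; allowable increase = 126 hr.

126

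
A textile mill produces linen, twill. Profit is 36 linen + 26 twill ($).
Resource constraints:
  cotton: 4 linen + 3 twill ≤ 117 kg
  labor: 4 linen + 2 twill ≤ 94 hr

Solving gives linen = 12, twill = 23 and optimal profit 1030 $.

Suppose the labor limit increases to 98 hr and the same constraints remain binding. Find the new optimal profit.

Check each constraint at x*: cotton 117/117 (tight); labor 94/94 (tight).
The binding rows give the dual system: 4·y_cotton + 4·y_labor = 36 and 3·y_cotton + 2·y_labor = 26.
This yields shadow prices y_cotton = 8, y_labor = 1.
Δz = y_labor·Δb = 1 × (4) = 4, so new z* = 1030 + 4 = 1034.

1034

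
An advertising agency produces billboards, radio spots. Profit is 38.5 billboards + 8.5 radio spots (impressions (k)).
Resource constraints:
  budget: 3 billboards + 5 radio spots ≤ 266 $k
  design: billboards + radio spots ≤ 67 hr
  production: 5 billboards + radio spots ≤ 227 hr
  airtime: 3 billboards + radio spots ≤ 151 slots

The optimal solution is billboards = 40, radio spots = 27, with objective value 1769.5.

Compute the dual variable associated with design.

1

Binding: design and production. Non-binding: budget (11 unused), airtime (4 unused).
Since budget, airtime are not tight, their duals are 0.
The binding rows give the dual system: 1·y_design + 5·y_production = 38.5 and 1·y_design + 1·y_production = 8.5.
→ y_design = 1 and y_production = 7.5.
Shadow price of design = 1.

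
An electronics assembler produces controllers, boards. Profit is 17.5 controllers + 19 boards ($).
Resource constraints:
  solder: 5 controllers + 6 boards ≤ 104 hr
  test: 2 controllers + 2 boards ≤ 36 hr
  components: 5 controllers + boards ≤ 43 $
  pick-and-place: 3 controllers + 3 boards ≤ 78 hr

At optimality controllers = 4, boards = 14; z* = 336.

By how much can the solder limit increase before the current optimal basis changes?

Binding constraints: solder, test. The basis is B = [[5,6],[2,2]] with det -2.
Per unit increase in solder, x* moves by d = (-1, 1).
The basis stays optimal until controllers reaches 0; allowable increase = 4 hr.

4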